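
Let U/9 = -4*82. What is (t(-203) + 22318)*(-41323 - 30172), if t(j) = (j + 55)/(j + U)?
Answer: -1006841749962/631 ≈ -1.5956e+9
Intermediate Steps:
U = -2952 (U = 9*(-4*82) = 9*(-328) = -2952)
t(j) = (55 + j)/(-2952 + j) (t(j) = (j + 55)/(j - 2952) = (55 + j)/(-2952 + j))
(t(-203) + 22318)*(-41323 - 30172) = ((55 - 203)/(-2952 - 203) + 22318)*(-41323 - 30172) = (-148/(-3155) + 22318)*(-71495) = (-1/3155*(-148) + 22318)*(-71495) = (148/3155 + 22318)*(-71495) = (70413438/3155)*(-71495) = -1006841749962/631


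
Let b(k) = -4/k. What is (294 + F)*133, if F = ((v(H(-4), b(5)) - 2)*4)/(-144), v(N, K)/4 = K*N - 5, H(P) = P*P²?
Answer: 3458399/90 ≈ 38427.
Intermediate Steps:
H(P) = P³
v(N, K) = -20 + 4*K*N (v(N, K) = 4*(K*N - 5) = 4*(-5 + K*N) = -20 + 4*K*N)
F = -457/90 (F = (((-20 + 4*(-4/5)*(-4)³) - 2)*4)/(-144) = (((-20 + 4*(-4*⅕)*(-64)) - 2)*4)*(-1/144) = (((-20 + 4*(-⅘)*(-64)) - 2)*4)*(-1/144) = (((-20 + 1024/5) - 2)*4)*(-1/144) = ((924/5 - 2)*4)*(-1/144) = ((914/5)*4)*(-1/144) = (3656/5)*(-1/144) = -457/90 ≈ -5.0778)
(294 + F)*133 = (294 - 457/90)*133 = (26003/90)*133 = 3458399/90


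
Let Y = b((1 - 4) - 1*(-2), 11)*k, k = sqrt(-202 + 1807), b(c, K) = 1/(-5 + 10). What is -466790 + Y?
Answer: -466790 + sqrt(1605)/5 ≈ -4.6678e+5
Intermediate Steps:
b(c, K) = 1/5
k = sqrt(1605) ≈ 40.062
Y = sqrt(1605)/5 ≈ 8.0125
-466790 + Y = -466790 + sqrt(1605)/5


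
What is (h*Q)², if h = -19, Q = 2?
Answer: 1444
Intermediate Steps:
(h*Q)² = (-19*2)² = (-38)² = 1444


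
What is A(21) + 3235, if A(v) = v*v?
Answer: 3676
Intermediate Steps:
A(v) = v**2
A(21) + 3235 = 21**2 + 3235 = 441 + 3235 = 3676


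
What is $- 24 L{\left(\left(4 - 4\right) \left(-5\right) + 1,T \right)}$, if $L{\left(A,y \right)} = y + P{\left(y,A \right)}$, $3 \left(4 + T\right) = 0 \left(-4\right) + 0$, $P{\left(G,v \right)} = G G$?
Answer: $-288$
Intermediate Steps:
$P{\left(G,v \right)} = G^{2}$
$T = -4$ ($T = -4 + \frac{0 \left(-4\right) + 0}{3} = -4 + \frac{0 + 0}{3} = -4 + \frac{1}{3} \cdot 0 = -4 + 0 = -4$)
$L{\left(A,y \right)} = y + y^{2}$
$- 24 L{\left(\left(4 - 4\right) \left(-5\right) + 1,T \right)} = - 24 \left(- 4 \left(1 - 4\right)\right) = - 24 \left(\left(-4\right) \left(-3\right)\right) = \left(-24\right) 12 = -288$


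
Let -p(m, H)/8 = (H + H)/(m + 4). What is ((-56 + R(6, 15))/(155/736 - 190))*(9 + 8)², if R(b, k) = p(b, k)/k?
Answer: 61258752/698425 ≈ 87.710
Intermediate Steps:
p(m, H) = -16*H/(4 + m) (p(m, H) = -8*(H + H)/(m + 4) = -8*2*H/(4 + m) = -16*H/(4 + m))
R(b, k) = -16/(4 + b) (R(b, k) = (-16*k/(4 + b))/k = -16/(4 + b))
((-56 + R(6, 15))/(155/736 - 190))*(9 + 8)² = ((-56 - 16/(4 + 6))/(155/736 - 190))*(9 + 8)² = ((-56 - 16/10)/(155*(1/736) - 190))*17² = ((-56 - 16*⅒)/(155/736 - 190))*289 = ((-56 - 8/5)/(-139685/736))*289 = -288/5*(-736/139685)*289 = (211968/698425)*289 = 61258752/698425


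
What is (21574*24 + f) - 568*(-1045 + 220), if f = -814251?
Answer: 172125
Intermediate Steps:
(21574*24 + f) - 568*(-1045 + 220) = (21574*24 - 814251) - 568*(-1045 + 220) = (517776 - 814251) - 568*(-825) = -296475 - 1*(-468600) = -296475 + 468600 = 172125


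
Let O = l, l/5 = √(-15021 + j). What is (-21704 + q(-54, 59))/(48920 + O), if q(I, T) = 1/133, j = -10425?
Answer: -14121398852/31837573915 + 2886631*I*√25446/63675147830 ≈ -0.44354 + 0.0072315*I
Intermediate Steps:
q(I, T) = 1/133
l = 5*I*√25446 (l = 5*√(-15021 - 10425) = 5*√(-25446) = 5*(I*√25446) = 5*I*√25446 ≈ 797.59*I)
O = 5*I*√25446 ≈ 797.59*I
(-21704 + q(-54, 59))/(48920 + O) = (-21704 + 1/133)/(48920 + 5*I*√25446) = -2886631/(133*(48920 + 5*I*√25446))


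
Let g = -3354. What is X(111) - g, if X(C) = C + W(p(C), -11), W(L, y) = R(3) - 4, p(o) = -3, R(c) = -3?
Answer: 3458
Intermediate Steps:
W(L, y) = -7 (W(L, y) = -3 - 4 = -7)
X(C) = -7 + C (X(C) = C - 7 = -7 + C)
X(111) - g = (-7 + 111) - 1*(-3354) = 104 + 3354 = 3458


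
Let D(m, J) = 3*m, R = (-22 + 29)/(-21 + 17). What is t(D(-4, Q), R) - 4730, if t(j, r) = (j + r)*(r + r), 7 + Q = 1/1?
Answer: -37455/8 ≈ -4681.9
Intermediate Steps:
Q = -6 (Q = -7 + 1/1 = -7 + 1 = -6)
R = -7/4 (R = 7/(-4) = 7*(-1/4) = -7/4 ≈ -1.7500)
t(j, r) = 2*r*(j + r) (t(j, r) = (j + r)*(2*r) = 2*r*(j + r))
t(D(-4, Q), R) - 4730 = 2*(-7/4)*(3*(-4) - 7/4) - 4730 = 2*(-7/4)*(-12 - 7/4) - 4730 = 2*(-7/4)*(-55/4) - 4730 = 385/8 - 4730 = -37455/8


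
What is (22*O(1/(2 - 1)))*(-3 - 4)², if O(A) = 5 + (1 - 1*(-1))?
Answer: 7546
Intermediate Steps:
O(A) = 7 (O(A) = 5 + (1 + 1) = 5 + 2 = 7)
(22*O(1/(2 - 1)))*(-3 - 4)² = (22*7)*(-3 - 4)² = 154*(-7)² = 154*49 = 7546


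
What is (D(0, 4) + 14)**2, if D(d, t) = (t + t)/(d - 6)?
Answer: 1444/9 ≈ 160.44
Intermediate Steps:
D(d, t) = 2*t/(-6 + d) (D(d, t) = (2*t)/(-6 + d) = 2*t/(-6 + d))
(D(0, 4) + 14)**2 = (2*4/(-6 + 0) + 14)**2 = (2*4/(-6) + 14)**2 = (2*4*(-1/6) + 14)**2 = (-4/3 + 14)**2 = (38/3)**2 = 1444/9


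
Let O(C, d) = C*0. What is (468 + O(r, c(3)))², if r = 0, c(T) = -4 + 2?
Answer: 219024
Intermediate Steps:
c(T) = -2
O(C, d) = 0
(468 + O(r, c(3)))² = (468 + 0)² = 468² = 219024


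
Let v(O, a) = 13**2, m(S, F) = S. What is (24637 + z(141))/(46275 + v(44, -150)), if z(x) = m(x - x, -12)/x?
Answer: 24637/46444 ≈ 0.53047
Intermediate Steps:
v(O, a) = 169
z(x) = 0 (z(x) = (x - x)/x = 0/x = 0)
(24637 + z(141))/(46275 + v(44, -150)) = (24637 + 0)/(46275 + 169) = 24637/46444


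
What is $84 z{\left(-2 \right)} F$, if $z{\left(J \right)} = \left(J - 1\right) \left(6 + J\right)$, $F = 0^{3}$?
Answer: $0$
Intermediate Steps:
$F = 0$
$z{\left(J \right)} = \left(-1 + J\right) \left(6 + J\right)$
$84 z{\left(-2 \right)} F = 84 \left(-6 + \left(-2\right)^{2} + 5 \left(-2\right)\right) 0 = 84 \left(-6 + 4 - 10\right) 0 = 84 \left(-12\right) 0 = \left(-1008\right) 0 = 0$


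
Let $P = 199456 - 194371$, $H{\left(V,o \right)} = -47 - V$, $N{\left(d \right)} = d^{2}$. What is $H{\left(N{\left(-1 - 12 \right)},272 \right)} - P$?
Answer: $-5301$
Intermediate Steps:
$P = 5085$ ($P = 199456 - 194371 = 5085$)
$H{\left(N{\left(-1 - 12 \right)},272 \right)} - P = \left(-47 - \left(-1 - 12\right)^{2}\right) - 5085 = \left(-47 - \left(-13\right)^{2}\right) - 5085 = \left(-47 - 169\right) - 5085 = -216 - 5085 = -5301$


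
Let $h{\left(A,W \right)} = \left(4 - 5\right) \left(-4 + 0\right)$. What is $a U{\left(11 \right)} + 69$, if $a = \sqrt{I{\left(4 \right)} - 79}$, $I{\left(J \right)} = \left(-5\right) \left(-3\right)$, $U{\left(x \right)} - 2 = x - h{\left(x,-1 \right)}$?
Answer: $69 + 72 i \approx 69.0 + 72.0 i$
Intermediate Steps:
$h{\left(A,W \right)} = 4$ ($h{\left(A,W \right)} = \left(-1\right) \left(-4\right) = 4$)
$U{\left(x \right)} = -2 + x$ ($U{\left(x \right)} = 2 + \left(x - 4\right) = 2 + \left(-4 + x\right) = -2 + x$)
$I{\left(J \right)} = 15$
$a = 8 i$ ($a = \sqrt{15 - 79} = \sqrt{-64} = 8 i \approx 8.0 i$)
$a U{\left(11 \right)} + 69 = 8 i \left(-2 + 11\right) + 69 = 8 i 9 + 69 = 72 i + 69 = 69 + 72 i$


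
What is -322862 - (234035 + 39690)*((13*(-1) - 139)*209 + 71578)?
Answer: -10897315112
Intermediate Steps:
-322862 - (234035 + 39690)*((13*(-1) - 139)*209 + 71578) = -322862 - 273725*((-13 - 139)*209 + 71578) = -322862 - 273725*(-152*209 + 71578) = -322862 - 273725*(-31768 + 71578) = -322862 - 273725*39810 = -322862 - 1*10896992250 = -322862 - 10896992250 = -10897315112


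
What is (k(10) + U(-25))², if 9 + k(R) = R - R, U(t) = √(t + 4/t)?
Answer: (45 - I*√629)²/25 ≈ 55.84 - 90.288*I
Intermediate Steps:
k(R) = -9 (k(R) = -9 + (R - R) = -9 + 0 = -9)
(k(10) + U(-25))² = (-9 + √(-25 + 4/(-25)))² = (-9 + √(-25 + 4*(-1/25)))² = (-9 + √(-25 - 4/25))² = (-9 + √(-629/25))² = (-9 + I*√629/5)²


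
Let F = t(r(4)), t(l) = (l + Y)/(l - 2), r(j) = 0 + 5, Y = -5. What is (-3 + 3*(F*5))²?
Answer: 9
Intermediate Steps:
r(j) = 5
t(l) = (-5 + l)/(-2 + l) (t(l) = (l - 5)/(l - 2) = (-5 + l)/(-2 + l))
F = 0 (F = (-5 + 5)/(-2 + 5) = 0/3 = (⅓)*0 = 0)
(-3 + 3*(F*5))² = (-3 + 3*(0*5))² = (-3 + 3*0)² = (-3 + 0)² = (-3)² = 9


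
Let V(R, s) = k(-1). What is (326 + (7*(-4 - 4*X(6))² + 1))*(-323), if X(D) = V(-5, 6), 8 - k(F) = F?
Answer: -3723221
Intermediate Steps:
k(F) = 8 - F
V(R, s) = 9 (V(R, s) = 8 - 1*(-1) = 8 + 1 = 9)
X(D) = 9
(326 + (7*(-4 - 4*X(6))² + 1))*(-323) = (326 + (7*(-4 - 4*9)² + 1))*(-323) = (326 + (7*(-4 - 36)² + 1))*(-323) = (326 + (7*(-40)² + 1))*(-323) = (326 + (7*1600 + 1))*(-323) = (326 + (11200 + 1))*(-323) = (326 + 11201)*(-323) = 11527*(-323) = -3723221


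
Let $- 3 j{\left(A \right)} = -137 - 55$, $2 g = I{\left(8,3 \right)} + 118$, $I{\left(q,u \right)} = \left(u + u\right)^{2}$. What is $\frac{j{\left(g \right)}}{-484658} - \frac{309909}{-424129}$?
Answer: $\frac{75086365933}{102778756441} \approx 0.73056$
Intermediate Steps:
$I{\left(q,u \right)} = 4 u^{2}$ ($I{\left(q,u \right)} = \left(2 u\right)^{2} = 4 u^{2}$)
$g = 77$ ($g = \frac{4 \cdot 3^{2} + 118}{2} = \frac{4 \cdot 9 + 118}{2} = \frac{36 + 118}{2} = \frac{1}{2} \cdot 154 = 77$)
$j{\left(A \right)} = 64$ ($j{\left(A \right)} = - \frac{-137 - 55}{3} = \left(- \frac{1}{3}\right) \left(-192\right) = 64$)
$\frac{j{\left(g \right)}}{-484658} - \frac{309909}{-424129} = \frac{64}{-484658} - \frac{309909}{-424129} = 64 \left(- \frac{1}{484658}\right) - - \frac{309909}{424129} = - \frac{32}{242329} + \frac{309909}{424129} = \frac{75086365933}{102778756441}$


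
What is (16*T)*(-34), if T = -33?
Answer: 17952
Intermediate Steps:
(16*T)*(-34) = (16*(-33))*(-34) = -528*(-34) = 17952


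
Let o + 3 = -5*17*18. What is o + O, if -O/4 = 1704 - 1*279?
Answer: -7233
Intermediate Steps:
O = -5700 (O = -4*(1704 - 1*279) = -4*(1704 - 279) = -4*1425 = -5700)
o = -1533 (o = -3 - 5*17*18 = -3 - 85*18 = -3 - 1530 = -1533)
o + O = -1533 - 5700 = -7233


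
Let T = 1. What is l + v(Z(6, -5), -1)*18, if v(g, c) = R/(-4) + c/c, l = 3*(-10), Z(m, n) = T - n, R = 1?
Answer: -33/2 ≈ -16.500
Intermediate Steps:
Z(m, n) = 1 - n
l = -30
v(g, c) = ¾ (v(g, c) = 1/(-4) + c/c = 1*(-¼) + 1 = -¼ + 1 = ¾)
l + v(Z(6, -5), -1)*18 = -30 + (¾)*18 = -30 + 27/2 = -33/2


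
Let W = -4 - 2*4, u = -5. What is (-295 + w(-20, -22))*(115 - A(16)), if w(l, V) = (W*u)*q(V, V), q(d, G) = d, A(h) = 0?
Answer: -185725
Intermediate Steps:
W = -12 (W = -4 - 8 = -12)
w(l, V) = 60*V (w(l, V) = (-12*(-5))*V = 60*V)
(-295 + w(-20, -22))*(115 - A(16)) = (-295 + 60*(-22))*(115 - 1*0) = (-295 - 1320)*(115 + 0) = -1615*115 = -185725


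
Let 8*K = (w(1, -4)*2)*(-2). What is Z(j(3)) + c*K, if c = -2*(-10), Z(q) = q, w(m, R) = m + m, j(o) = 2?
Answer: -18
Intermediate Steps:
w(m, R) = 2*m
K = -1 (K = (((2*1)*2)*(-2))/8 = ((2*2)*(-2))/8 = (4*(-2))/8 = (1/8)*(-8) = -1)
c = 20
Z(j(3)) + c*K = 2 + 20*(-1) = 2 - 20 = -18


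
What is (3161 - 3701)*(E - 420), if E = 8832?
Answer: -4542480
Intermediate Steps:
(3161 - 3701)*(E - 420) = (3161 - 3701)*(8832 - 420) = -540*8412 = -4542480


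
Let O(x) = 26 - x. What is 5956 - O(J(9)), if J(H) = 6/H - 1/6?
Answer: 11861/2 ≈ 5930.5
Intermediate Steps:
J(H) = -⅙ + 6/H (J(H) = 6/H - 1*⅙ = 6/H - ⅙ = -⅙ + 6/H)
5956 - O(J(9)) = 5956 - (26 - (36 - 1*9)/(6*9)) = 5956 - (26 - (36 - 9)/(6*9)) = 5956 - (26 - 27/(6*9)) = 5956 - (26 - 1*½) = 5956 - (26 - ½) = 5956 - 1*51/2 = 5956 - 51/2 = 11861/2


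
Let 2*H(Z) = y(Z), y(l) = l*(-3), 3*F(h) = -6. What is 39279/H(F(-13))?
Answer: 13093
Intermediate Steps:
F(h) = -2 (F(h) = (⅓)*(-6) = -2)
y(l) = -3*l
H(Z) = -3*Z/2 (H(Z) = (-3*Z)/2 = -3*Z/2)
39279/H(F(-13)) = 39279/((-3/2*(-2))) = 39279/3 = 39279*(⅓) = 13093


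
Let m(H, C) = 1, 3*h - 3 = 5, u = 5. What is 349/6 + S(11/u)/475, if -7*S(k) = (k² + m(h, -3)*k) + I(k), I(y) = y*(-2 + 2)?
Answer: 29009569/498750 ≈ 58.165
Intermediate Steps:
h = 8/3 (h = 1 + (⅓)*5 = 1 + 5/3 = 8/3 ≈ 2.6667)
I(y) = 0 (I(y) = y*0 = 0)
S(k) = -k/7 - k²/7 (S(k) = -((k² + 1*k) + 0)/7 = -((k² + k) + 0)/7 = -((k + k²) + 0)/7 = -(k + k²)/7 = -k/7 - k²/7)
349/6 + S(11/u)/475 = 349/6 + ((11/5)*(-1 - 11/5)/7)/475 = 349*(⅙) + ((11*(⅕))*(-1 - 11/5)/7)*(1/475) = 349/6 + ((⅐)*(11/5)*(-1 - 1*11/5))*(1/475) = 349/6 + ((⅐)*(11/5)*(-1 - 11/5))*(1/475) = 349/6 + ((⅐)*(11/5)*(-16/5))*(1/475) = 349/6 - 176/175*1/475 = 349/6 - 176/83125 = 29009569/498750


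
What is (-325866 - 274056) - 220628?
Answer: -820550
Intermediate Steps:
(-325866 - 274056) - 220628 = -599922 - 220628 = -820550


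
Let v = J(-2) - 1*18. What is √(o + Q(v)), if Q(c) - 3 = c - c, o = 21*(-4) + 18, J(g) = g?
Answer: 3*I*√7 ≈ 7.9373*I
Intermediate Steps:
v = -20 (v = -2 - 1*18 = -2 - 18 = -20)
o = -66 (o = -84 + 18 = -66)
Q(c) = 3 (Q(c) = 3 + (c - c) = 3 + 0 = 3)
√(o + Q(v)) = √(-66 + 3) = √(-63) = 3*I*√7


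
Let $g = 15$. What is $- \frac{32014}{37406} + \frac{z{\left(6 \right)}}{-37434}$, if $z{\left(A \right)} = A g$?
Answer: $- \frac{100148218}{116688017} \approx -0.85826$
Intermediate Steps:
$z{\left(A \right)} = 15 A$ ($z{\left(A \right)} = A 15 = 15 A$)
$- \frac{32014}{37406} + \frac{z{\left(6 \right)}}{-37434} = - \frac{32014}{37406} + \frac{15 \cdot 6}{-37434} = \left(-32014\right) \frac{1}{37406} + 90 \left(- \frac{1}{37434}\right) = - \frac{16007}{18703} - \frac{15}{6239} = - \frac{100148218}{116688017}$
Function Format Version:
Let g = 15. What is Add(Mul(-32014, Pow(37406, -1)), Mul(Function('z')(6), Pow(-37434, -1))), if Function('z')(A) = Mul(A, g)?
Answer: Rational(-100148218, 116688017) ≈ -0.85826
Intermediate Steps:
Function('z')(A) = Mul(15, A) (Function('z')(A) = Mul(A, 15) = Mul(15, A))
Add(Mul(-32014, Pow(37406, -1)), Mul(Function('z')(6), Pow(-37434, -1))) = Add(Mul(-32014, Pow(37406, -1)), Mul(Mul(15, 6), Pow(-37434, -1))) = Add(Mul(-32014, Rational(1, 37406)), Mul(90, Rational(-1, 37434))) = Add(Rational(-16007, 18703), Rational(-15, 6239)) = Rational(-100148218, 116688017)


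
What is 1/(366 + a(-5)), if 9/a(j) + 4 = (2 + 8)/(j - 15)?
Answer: 1/364 ≈ 0.0027473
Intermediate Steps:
a(j) = 9/(-4 + 10/(-15 + j)) (a(j) = 9/(-4 + (2 + 8)/(j - 15)) = 9/(-4 + 10/(-15 + j)))
1/(366 + a(-5)) = 1/(366 + 9*(15 - 1*(-5))/(2*(-35 + 2*(-5)))) = 1/(366 + 9*(15 + 5)/(2*(-35 - 10))) = 1/(366 + (9/2)*20/(-45)) = 1/(366 + (9/2)*(-1/45)*20) = 1/(366 - 2) = 1/364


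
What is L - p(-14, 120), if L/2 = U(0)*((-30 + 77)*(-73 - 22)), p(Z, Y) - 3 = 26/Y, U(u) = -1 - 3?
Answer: 2143007/60 ≈ 35717.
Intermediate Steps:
U(u) = -4
p(Z, Y) = 3 + 26/Y
L = 35720 (L = 2*(-4*(-30 + 77)*(-73 - 22)) = 2*(-188*(-95)) = 2*(-4*(-4465)) = 2*17860 = 35720)
L - p(-14, 120) = 35720 - (3 + 26/120) = 35720 - (3 + 26*(1/120)) = 35720 - (3 + 13/60) = 35720 - 1*193/60 = 35720 - 193/60 = 2143007/60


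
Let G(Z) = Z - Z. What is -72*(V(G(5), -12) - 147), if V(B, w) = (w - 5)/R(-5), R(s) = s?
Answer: 51696/5 ≈ 10339.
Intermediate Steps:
G(Z) = 0
V(B, w) = 1 - w/5 (V(B, w) = (w - 5)/(-5) = (-5 + w)*(-1/5) = 1 - w/5)
-72*(V(G(5), -12) - 147) = -72*((1 - 1/5*(-12)) - 147) = -72*((1 + 12/5) - 147) = -72*(17/5 - 147) = -72*(-718/5) = 51696/5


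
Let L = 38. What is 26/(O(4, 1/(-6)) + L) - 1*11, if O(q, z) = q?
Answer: -218/21 ≈ -10.381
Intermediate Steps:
26/(O(4, 1/(-6)) + L) - 1*11 = 26/(4 + 38) - 1*11 = 26/42 - 11 = (1/42)*26 - 11 = 13/21 - 11 = -218/21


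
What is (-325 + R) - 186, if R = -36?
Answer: -547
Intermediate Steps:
(-325 + R) - 186 = (-325 - 36) - 186 = -361 - 186 = -547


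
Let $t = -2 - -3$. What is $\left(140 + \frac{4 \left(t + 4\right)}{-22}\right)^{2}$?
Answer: $\frac{2340900}{121} \approx 19346.0$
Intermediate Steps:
$t = 1$ ($t = -2 + 3 = 1$)
$\left(140 + \frac{4 \left(t + 4\right)}{-22}\right)^{2} = \left(140 + \frac{4 \left(1 + 4\right)}{-22}\right)^{2} = \left(140 + 4 \cdot 5 \left(- \frac{1}{22}\right)\right)^{2} = \left(140 + 20 \left(- \frac{1}{22}\right)\right)^{2} = \left(140 - \frac{10}{11}\right)^{2} = \left(\frac{1530}{11}\right)^{2} = \frac{2340900}{121}$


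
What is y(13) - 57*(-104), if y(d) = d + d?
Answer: 5954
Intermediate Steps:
y(d) = 2*d
y(13) - 57*(-104) = 2*13 - 57*(-104) = 26 + 5928 = 5954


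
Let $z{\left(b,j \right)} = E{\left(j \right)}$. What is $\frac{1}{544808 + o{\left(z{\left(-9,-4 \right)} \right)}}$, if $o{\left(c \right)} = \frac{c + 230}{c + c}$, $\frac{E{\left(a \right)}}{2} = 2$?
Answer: $\frac{4}{2179349} \approx 1.8354 \cdot 10^{-6}$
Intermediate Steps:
$E{\left(a \right)} = 4$ ($E{\left(a \right)} = 2 \cdot 2 = 4$)
$z{\left(b,j \right)} = 4$
$o{\left(c \right)} = \frac{230 + c}{2 c}$
$\frac{1}{544808 + o{\left(z{\left(-9,-4 \right)} \right)}} = \frac{1}{544808 + \frac{230 + 4}{2 \cdot 4}} = \frac{1}{544808 + \frac{1}{2} \cdot \frac{1}{4} \cdot 234} = \frac{1}{544808 + \frac{117}{4}} = \frac{1}{\frac{2179349}{4}} = \frac{4}{2179349}$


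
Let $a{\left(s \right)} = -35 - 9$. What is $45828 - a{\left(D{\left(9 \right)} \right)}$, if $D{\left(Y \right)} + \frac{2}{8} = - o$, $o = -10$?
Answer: $45872$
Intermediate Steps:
$D{\left(Y \right)} = \frac{39}{4}$ ($D{\left(Y \right)} = - \frac{1}{4} - -10 = - \frac{1}{4} + 10 = \frac{39}{4}$)
$a{\left(s \right)} = -44$
$45828 - a{\left(D{\left(9 \right)} \right)} = 45828 - -44 = 45828 + 44 = 45872$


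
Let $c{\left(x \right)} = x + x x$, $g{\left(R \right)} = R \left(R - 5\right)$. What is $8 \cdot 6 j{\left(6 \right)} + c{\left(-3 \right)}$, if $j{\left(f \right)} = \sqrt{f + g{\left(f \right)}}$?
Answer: $6 + 96 \sqrt{3} \approx 172.28$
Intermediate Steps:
$g{\left(R \right)} = R \left(-5 + R\right)$
$j{\left(f \right)} = \sqrt{f + f \left(-5 + f\right)}$
$c{\left(x \right)} = x + x^{2}$
$8 \cdot 6 j{\left(6 \right)} + c{\left(-3 \right)} = 8 \cdot 6 \sqrt{6 \left(-4 + 6\right)} - 3 \left(1 - 3\right) = 8 \cdot 6 \sqrt{6 \cdot 2} - -6 = 8 \cdot 6 \sqrt{12} + 6 = 8 \cdot 6 \cdot 2 \sqrt{3} + 6 = 8 \cdot 12 \sqrt{3} + 6 = 96 \sqrt{3} + 6 = 6 + 96 \sqrt{3}$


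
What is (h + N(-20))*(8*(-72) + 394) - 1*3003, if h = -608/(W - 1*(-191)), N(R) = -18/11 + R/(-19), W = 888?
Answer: -48471101/17347 ≈ -2794.2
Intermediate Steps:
N(R) = -18/11 - R/19 (N(R) = -18*1/11 + R*(-1/19) = -18/11 - R/19)
h = -608/1079 (h = -608/(888 - 1*(-191)) = -608/(888 + 191) = -608/1079 ≈ -0.56349)
(h + N(-20))*(8*(-72) + 394) - 1*3003 = (-608/1079 + (-18/11 - 1/19*(-20)))*(8*(-72) + 394) - 1*3003 = (-608/1079 + (-18/11 + 20/19))*(-576 + 394) - 3003 = (-608/1079 - 122/209)*(-182) - 3003 = -258710/225511*(-182) - 3003 = 3621940/17347 - 3003 = -48471101/17347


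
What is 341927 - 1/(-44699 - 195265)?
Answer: 82050170629/239964 ≈ 3.4193e+5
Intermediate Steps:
341927 - 1/(-44699 - 195265) = 341927 - 1/(-239964) = 341927 - 1*(-1/239964) = 341927 + 1/239964 = 82050170629/239964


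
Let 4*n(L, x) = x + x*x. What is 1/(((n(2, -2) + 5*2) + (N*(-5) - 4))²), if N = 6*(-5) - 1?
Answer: 4/104329 ≈ 3.8340e-5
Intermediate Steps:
N = -31 (N = -30 - 1 = -31)
n(L, x) = x/4 + x²/4 (n(L, x) = (x + x*x)/4 = (x + x²)/4 = x/4 + x²/4)
1/(((n(2, -2) + 5*2) + (N*(-5) - 4))²) = 1/((((¼)*(-2)*(1 - 2) + 5*2) + (-31*(-5) - 4))²) = 1/((((¼)*(-2)*(-1) + 10) + (155 - 4))²) = 1/(((½ + 10) + 151)²) = 1/((21/2 + 151)²) = 1/((323/2)²) = 1/(104329/4) = 4/104329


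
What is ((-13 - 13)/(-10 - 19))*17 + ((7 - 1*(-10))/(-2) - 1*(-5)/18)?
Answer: 1832/261 ≈ 7.0192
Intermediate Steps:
((-13 - 13)/(-10 - 19))*17 + ((7 - 1*(-10))/(-2) - 1*(-5)/18) = -26/(-29)*17 + ((7 + 10)*(-½) + 5*(1/18)) = -26*(-1/29)*17 + (17*(-½) + 5/18) = (26/29)*17 + (-17/2 + 5/18) = 442/29 - 74/9 = 1832/261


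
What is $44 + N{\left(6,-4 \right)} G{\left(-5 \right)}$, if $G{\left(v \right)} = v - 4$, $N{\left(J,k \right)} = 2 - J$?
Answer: $80$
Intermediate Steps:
$G{\left(v \right)} = -4 + v$
$44 + N{\left(6,-4 \right)} G{\left(-5 \right)} = 44 + \left(2 - 6\right) \left(-4 - 5\right) = 44 + \left(2 - 6\right) \left(-9\right) = 44 - -36 = 44 + 36 = 80$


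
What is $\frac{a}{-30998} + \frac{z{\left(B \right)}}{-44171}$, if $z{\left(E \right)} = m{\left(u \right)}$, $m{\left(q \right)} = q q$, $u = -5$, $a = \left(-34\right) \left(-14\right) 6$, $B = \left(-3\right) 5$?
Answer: $- \frac{63463663}{684606329} \approx -0.092701$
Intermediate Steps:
$B = -15$
$a = 2856$ ($a = 476 \cdot 6 = 2856$)
$m{\left(q \right)} = q^{2}$
$z{\left(E \right)} = 25$ ($z{\left(E \right)} = \left(-5\right)^{2} = 25$)
$\frac{a}{-30998} + \frac{z{\left(B \right)}}{-44171} = \frac{2856}{-30998} + \frac{25}{-44171} = 2856 \left(- \frac{1}{30998}\right) + 25 \left(- \frac{1}{44171}\right) = - \frac{1428}{15499} - \frac{25}{44171} = - \frac{63463663}{684606329}$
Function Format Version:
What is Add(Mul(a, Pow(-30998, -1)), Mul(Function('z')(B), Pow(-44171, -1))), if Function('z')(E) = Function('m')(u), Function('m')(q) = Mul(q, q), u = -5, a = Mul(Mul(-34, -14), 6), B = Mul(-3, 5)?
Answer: Rational(-63463663, 684606329) ≈ -0.092701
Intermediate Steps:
B = -15
a = 2856 (a = Mul(476, 6) = 2856)
Function('m')(q) = Pow(q, 2)
Function('z')(E) = 25 (Function('z')(E) = Pow(-5, 2) = 25)
Add(Mul(a, Pow(-30998, -1)), Mul(Function('z')(B), Pow(-44171, -1))) = Add(Mul(2856, Pow(-30998, -1)), Mul(25, Pow(-44171, -1))) = Add(Mul(2856, Rational(-1, 30998)), Mul(25, Rational(-1, 44171))) = Add(Rational(-1428, 15499), Rational(-25, 44171)) = Rational(-63463663, 684606329)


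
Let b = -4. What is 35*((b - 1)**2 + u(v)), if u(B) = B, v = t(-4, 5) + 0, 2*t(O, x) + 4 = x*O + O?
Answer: 385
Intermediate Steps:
t(O, x) = -2 + O/2 + O*x/2 (t(O, x) = -2 + (x*O + O)/2 = -2 + (O*x + O)/2 = -2 + (O + O*x)/2 = -2 + (O/2 + O*x/2) = -2 + O/2 + O*x/2)
v = -14 (v = (-2 + (1/2)*(-4) + (1/2)*(-4)*5) + 0 = (-2 - 2 - 10) + 0 = -14 + 0 = -14)
35*((b - 1)**2 + u(v)) = 35*((-4 - 1)**2 - 14) = 35*((-5)**2 - 14) = 35*(25 - 14) = 35*11 = 385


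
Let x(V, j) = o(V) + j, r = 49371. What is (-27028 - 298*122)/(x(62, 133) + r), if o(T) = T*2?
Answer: -834/653 ≈ -1.2772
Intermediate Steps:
o(T) = 2*T
x(V, j) = j + 2*V (x(V, j) = 2*V + j = j + 2*V)
(-27028 - 298*122)/(x(62, 133) + r) = (-27028 - 298*122)/((133 + 2*62) + 49371) = (-27028 - 36356)/((133 + 124) + 49371) = -63384/(257 + 49371) = -63384/49628 = -63384*1/49628 = -834/653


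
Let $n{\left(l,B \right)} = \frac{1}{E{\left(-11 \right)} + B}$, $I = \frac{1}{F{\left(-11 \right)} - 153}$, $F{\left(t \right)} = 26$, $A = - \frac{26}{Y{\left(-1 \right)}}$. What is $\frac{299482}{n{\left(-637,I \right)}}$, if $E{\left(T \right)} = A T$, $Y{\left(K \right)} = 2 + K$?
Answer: $\frac{10877485722}{127} \approx 8.565 \cdot 10^{7}$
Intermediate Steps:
$A = -26$ ($A = - \frac{26}{2 - 1} = - \frac{26}{1} = \left(-26\right) 1 = -26$)
$E{\left(T \right)} = - 26 T$
$I = - \frac{1}{127}$ ($I = \frac{1}{26 - 153} = \frac{1}{-127} = - \frac{1}{127} \approx -0.007874$)
$n{\left(l,B \right)} = \frac{1}{286 + B}$ ($n{\left(l,B \right)} = \frac{1}{\left(-26\right) \left(-11\right) + B} = \frac{1}{286 + B}$)
$\frac{299482}{n{\left(-637,I \right)}} = \frac{299482}{\frac{1}{286 - \frac{1}{127}}} = \frac{299482}{\frac{1}{\frac{36321}{127}}} = \frac{299482}{\frac{127}{36321}} = 299482 \cdot \frac{36321}{127} = \frac{10877485722}{127}$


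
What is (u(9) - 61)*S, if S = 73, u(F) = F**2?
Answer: 1460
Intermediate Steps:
(u(9) - 61)*S = (9**2 - 61)*73 = (81 - 61)*73 = 20*73 = 1460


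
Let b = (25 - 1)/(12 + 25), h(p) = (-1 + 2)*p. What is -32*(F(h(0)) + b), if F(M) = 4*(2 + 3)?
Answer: -24448/37 ≈ -660.76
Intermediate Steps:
h(p) = p (h(p) = 1*p = p)
F(M) = 20 (F(M) = 4*5 = 20)
b = 24/37 ≈ 0.64865
-32*(F(h(0)) + b) = -32*(20 + 24/37) = -32*764/37 = -24448/37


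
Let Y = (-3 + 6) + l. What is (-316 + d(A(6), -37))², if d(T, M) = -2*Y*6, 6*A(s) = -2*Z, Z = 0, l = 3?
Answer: 150544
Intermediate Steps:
Y = 6 (Y = (-3 + 6) + 3 = 3 + 3 = 6)
A(s) = 0 (A(s) = (-2*0)/6 = (⅙)*0 = 0)
d(T, M) = -72 (d(T, M) = -2*6*6 = -12*6 = -72)
(-316 + d(A(6), -37))² = (-316 - 72)² = (-388)² = 150544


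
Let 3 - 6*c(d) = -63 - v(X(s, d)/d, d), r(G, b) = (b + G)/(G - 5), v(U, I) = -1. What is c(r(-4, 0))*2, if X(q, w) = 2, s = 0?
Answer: 65/3 ≈ 21.667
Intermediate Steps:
r(G, b) = (G + b)/(-5 + G)
c(d) = 65/6 (c(d) = ½ - (-63 - 1*(-1))/6 = ½ - (-63 + 1)/6 = ½ - ⅙*(-62) = ½ + 31/3 = 65/6)
c(r(-4, 0))*2 = (65/6)*2 = 65/3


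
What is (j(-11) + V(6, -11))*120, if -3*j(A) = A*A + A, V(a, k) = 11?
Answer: -3080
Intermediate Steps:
j(A) = -A/3 - A²/3 (j(A) = -(A*A + A)/3 = -(A² + A)/3 = -(A + A²)/3 = -A/3 - A²/3)
(j(-11) + V(6, -11))*120 = (-⅓*(-11)*(1 - 11) + 11)*120 = (-⅓*(-11)*(-10) + 11)*120 = (-110/3 + 11)*120 = -77/3*120 = -3080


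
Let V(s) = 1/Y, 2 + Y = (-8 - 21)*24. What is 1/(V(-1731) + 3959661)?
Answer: 698/2763843377 ≈ 2.5255e-7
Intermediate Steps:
Y = -698 (Y = -2 + (-8 - 21)*24 = -2 - 29*24 = -2 - 696 = -698)
V(s) = -1/698 (V(s) = 1/(-698) = -1/698)
1/(V(-1731) + 3959661) = 1/(-1/698 + 3959661) = 1/(2763843377/698) = 698/2763843377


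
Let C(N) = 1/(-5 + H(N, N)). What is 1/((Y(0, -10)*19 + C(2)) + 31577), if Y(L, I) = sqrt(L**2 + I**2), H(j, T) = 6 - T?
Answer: 1/31766 ≈ 3.1480e-5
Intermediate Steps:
Y(L, I) = sqrt(I**2 + L**2)
C(N) = 1/(1 - N) (C(N) = 1/(-5 + (6 - N)) = 1/(1 - N))
1/((Y(0, -10)*19 + C(2)) + 31577) = 1/((sqrt((-10)**2 + 0**2)*19 - 1/(-1 + 2)) + 31577) = 1/((sqrt(100 + 0)*19 - 1/1) + 31577) = 1/((sqrt(100)*19 - 1*1) + 31577) = 1/((10*19 - 1) + 31577) = 1/((190 - 1) + 31577) = 1/(189 + 31577) = 1/31766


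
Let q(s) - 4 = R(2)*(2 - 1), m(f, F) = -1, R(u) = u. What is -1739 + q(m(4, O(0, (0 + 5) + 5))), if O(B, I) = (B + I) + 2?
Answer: -1733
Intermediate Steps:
O(B, I) = 2 + B + I
q(s) = 6 (q(s) = 4 + 2*(2 - 1) = 4 + 2*1 = 4 + 2 = 6)
-1739 + q(m(4, O(0, (0 + 5) + 5))) = -1739 + 6 = -1733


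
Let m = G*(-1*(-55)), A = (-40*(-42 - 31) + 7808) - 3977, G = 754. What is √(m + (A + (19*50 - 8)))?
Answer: √49163 ≈ 221.73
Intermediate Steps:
A = 6751 (A = (-40*(-73) + 7808) - 3977 = (2920 + 7808) - 3977 = 10728 - 3977 = 6751)
m = 41470 (m = 754*(-1*(-55)) = 754*55 = 41470)
√(m + (A + (19*50 - 8))) = √(41470 + (6751 + (19*50 - 8))) = √(41470 + (6751 + (950 - 8))) = √(41470 + (6751 + 942)) = √(41470 + 7693) = √49163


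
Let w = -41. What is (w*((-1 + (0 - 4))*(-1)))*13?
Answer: -2665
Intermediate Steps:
(w*((-1 + (0 - 4))*(-1)))*13 = -41*(-1 + (0 - 4))*(-1)*13 = -41*(-1 - 4)*(-1)*13 = -(-205)*(-1)*13 = -41*5*13 = -205*13 = -2665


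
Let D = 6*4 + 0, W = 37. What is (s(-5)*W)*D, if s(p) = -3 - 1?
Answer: -3552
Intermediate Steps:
s(p) = -4
D = 24 (D = 24 + 0 = 24)
(s(-5)*W)*D = -4*37*24 = -148*24 = -3552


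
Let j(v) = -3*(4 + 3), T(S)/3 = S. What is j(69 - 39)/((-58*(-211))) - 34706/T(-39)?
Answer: 424729571/1431846 ≈ 296.63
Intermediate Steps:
T(S) = 3*S
j(v) = -21 (j(v) = -3*7 = -21)
j(69 - 39)/((-58*(-211))) - 34706/T(-39) = -21/((-58*(-211))) - 34706/(3*(-39)) = -21/12238 - 34706/(-117) = -21*1/12238 - 34706*(-1/117) = -21/12238 + 34706/117 = 424729571/1431846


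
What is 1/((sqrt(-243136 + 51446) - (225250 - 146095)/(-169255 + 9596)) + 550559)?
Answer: 7017155029639612/3863363778080533704093 - 25490996281*I*sqrt(191690)/7726727556161067408186 ≈ 1.8163e-6 - 1.4444e-9*I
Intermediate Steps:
1/((sqrt(-243136 + 51446) - (225250 - 146095)/(-169255 + 9596)) + 550559) = 1/((sqrt(-191690) - 79155/(-159659)) + 550559) = 1/((I*sqrt(191690) - 79155*(-1)/159659) + 550559) = 1/((I*sqrt(191690) - 1*(-79155/159659)) + 550559) = 1/((I*sqrt(191690) + 79155/159659) + 550559) = 1/((79155/159659 + I*sqrt(191690)) + 550559) = 1/(87901778536/159659 + I*sqrt(191690))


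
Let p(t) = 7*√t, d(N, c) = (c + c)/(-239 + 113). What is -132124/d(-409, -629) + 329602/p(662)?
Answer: -489636/37 + 23543*√662/331 ≈ -11403.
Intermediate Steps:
d(N, c) = -c/63 (d(N, c) = (2*c)/(-126) = (2*c)*(-1/126) = -c/63)
-132124/d(-409, -629) + 329602/p(662) = -132124/((-1/63*(-629))) + 329602/((7*√662)) = -132124/629/63 + 329602*(√662/4634) = -132124*63/629 + 23543*√662/331 = -489636/37 + 23543*√662/331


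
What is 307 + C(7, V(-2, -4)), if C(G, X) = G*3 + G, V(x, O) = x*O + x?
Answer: 335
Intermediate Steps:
V(x, O) = x + O*x (V(x, O) = O*x + x = x + O*x)
C(G, X) = 4*G (C(G, X) = 3*G + G = 4*G)
307 + C(7, V(-2, -4)) = 307 + 4*7 = 307 + 28 = 335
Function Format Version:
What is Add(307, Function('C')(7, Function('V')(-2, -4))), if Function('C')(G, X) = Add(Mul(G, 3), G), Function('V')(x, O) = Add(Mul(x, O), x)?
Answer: 335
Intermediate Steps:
Function('V')(x, O) = Add(x, Mul(O, x)) (Function('V')(x, O) = Add(Mul(O, x), x) = Add(x, Mul(O, x)))
Function('C')(G, X) = Mul(4, G) (Function('C')(G, X) = Add(Mul(3, G), G) = Mul(4, G))
Add(307, Function('C')(7, Function('V')(-2, -4))) = Add(307, Mul(4, 7)) = Add(307, 28) = 335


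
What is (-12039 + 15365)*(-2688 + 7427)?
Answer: 15761914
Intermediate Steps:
(-12039 + 15365)*(-2688 + 7427) = 3326*4739 = 15761914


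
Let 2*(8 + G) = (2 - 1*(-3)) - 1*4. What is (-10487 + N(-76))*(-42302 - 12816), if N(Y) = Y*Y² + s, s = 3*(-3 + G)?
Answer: 24775237851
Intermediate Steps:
G = -15/2 (G = -8 + ((2 - 1*(-3)) - 1*4)/2 = -8 + ((2 + 3) - 4)/2 = -8 + (5 - 4)/2 = -8 + (½)*1 = -8 + ½ = -15/2 ≈ -7.5000)
s = -63/2 (s = 3*(-3 - 15/2) = 3*(-21/2) = -63/2 ≈ -31.500)
N(Y) = -63/2 + Y³ (N(Y) = Y*Y² - 63/2 = Y³ - 63/2 = -63/2 + Y³)
(-10487 + N(-76))*(-42302 - 12816) = (-10487 + (-63/2 + (-76)³))*(-42302 - 12816) = (-10487 + (-63/2 - 438976))*(-55118) = (-10487 - 878015/2)*(-55118) = -898989/2*(-55118) = 24775237851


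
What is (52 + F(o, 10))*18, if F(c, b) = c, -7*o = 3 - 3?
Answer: 936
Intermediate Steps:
o = 0 (o = -(3 - 3)/7 = -⅐*0 = 0)
(52 + F(o, 10))*18 = (52 + 0)*18 = 52*18 = 936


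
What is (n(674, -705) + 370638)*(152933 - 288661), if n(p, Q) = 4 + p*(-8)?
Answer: -49574652000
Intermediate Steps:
n(p, Q) = 4 - 8*p
(n(674, -705) + 370638)*(152933 - 288661) = ((4 - 8*674) + 370638)*(152933 - 288661) = ((4 - 5392) + 370638)*(-135728) = (-5388 + 370638)*(-135728) = 365250*(-135728) = -49574652000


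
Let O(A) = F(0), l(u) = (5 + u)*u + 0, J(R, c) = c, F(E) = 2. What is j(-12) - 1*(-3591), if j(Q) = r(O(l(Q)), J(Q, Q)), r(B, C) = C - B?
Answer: 3577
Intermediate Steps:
l(u) = u*(5 + u) (l(u) = u*(5 + u) + 0 = u*(5 + u))
O(A) = 2
j(Q) = -2 + Q (j(Q) = Q - 1*2 = Q - 2 = -2 + Q)
j(-12) - 1*(-3591) = (-2 - 12) - 1*(-3591) = -14 + 3591 = 3577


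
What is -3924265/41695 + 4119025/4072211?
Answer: -3161738470508/33958167529 ≈ -93.107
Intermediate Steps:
-3924265/41695 + 4119025/4072211 = -3924265*1/41695 + 4119025*(1/4072211) = -784853/8339 + 4119025/4072211 = -3161738470508/33958167529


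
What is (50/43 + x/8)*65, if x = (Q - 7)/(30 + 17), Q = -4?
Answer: 1191255/16168 ≈ 73.680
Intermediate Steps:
x = -11/47 (x = (-4 - 7)/(30 + 17) = -11/47 ≈ -0.23404)
(50/43 + x/8)*65 = (50/43 - 11/47/8)*65 = (50*(1/43) - 11/47*⅛)*65 = (50/43 - 11/376)*65 = (18327/16168)*65 = 1191255/16168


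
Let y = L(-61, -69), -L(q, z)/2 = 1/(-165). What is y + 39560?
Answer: 6527402/165 ≈ 39560.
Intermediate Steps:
L(q, z) = 2/165 (L(q, z) = -2/(-165) = -2*(-1/165) = 2/165)
y = 2/165 ≈ 0.012121
y + 39560 = 2/165 + 39560 = 6527402/165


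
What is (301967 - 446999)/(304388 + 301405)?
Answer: -48344/201931 ≈ -0.23941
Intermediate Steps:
(301967 - 446999)/(304388 + 301405) = -145032/605793 = -145032*1/605793 = -48344/201931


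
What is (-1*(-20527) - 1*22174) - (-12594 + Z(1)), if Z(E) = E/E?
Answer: 10946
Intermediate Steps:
Z(E) = 1
(-1*(-20527) - 1*22174) - (-12594 + Z(1)) = (-1*(-20527) - 1*22174) - (-12594 + 1) = (20527 - 22174) - 1*(-12593) = -1647 + 12593 = 10946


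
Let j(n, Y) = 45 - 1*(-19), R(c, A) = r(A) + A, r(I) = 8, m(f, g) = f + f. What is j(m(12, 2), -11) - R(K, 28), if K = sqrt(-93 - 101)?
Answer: 28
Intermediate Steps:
m(f, g) = 2*f
K = I*sqrt(194) (K = sqrt(-194) = I*sqrt(194) ≈ 13.928*I)
R(c, A) = 8 + A
j(n, Y) = 64 (j(n, Y) = 45 + 19 = 64)
j(m(12, 2), -11) - R(K, 28) = 64 - (8 + 28) = 64 - 1*36 = 64 - 36 = 28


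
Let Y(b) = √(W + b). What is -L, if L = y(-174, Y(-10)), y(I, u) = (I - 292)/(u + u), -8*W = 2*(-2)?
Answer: -233*I*√38/19 ≈ -75.595*I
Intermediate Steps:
W = ½ (W = -(-2)/4 = -⅛*(-4) = ½ ≈ 0.50000)
Y(b) = √(½ + b)
y(I, u) = (-292 + I)/(2*u) (y(I, u) = (-292 + I)/((2*u)) = (-292 + I)*(1/(2*u)) = (-292 + I)/(2*u))
L = 233*I*√38/19 (L = (-292 - 174)/(2*((√(2 + 4*(-10))/2))) = (½)*(-466)/(√(2 - 40)/2) = (½)*(-466)/(√(-38)/2) = (½)*(-466)/((I*√38)/2) = (½)*(-466)/(I*√38/2) = (½)*(-I*√38/19)*(-466) = 233*I*√38/19 ≈ 75.595*I)
-L = -233*I*√38/19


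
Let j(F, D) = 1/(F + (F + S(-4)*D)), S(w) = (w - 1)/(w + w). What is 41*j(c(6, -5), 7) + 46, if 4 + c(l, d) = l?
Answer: 3410/67 ≈ 50.896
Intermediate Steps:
S(w) = (-1 + w)/(2*w) (S(w) = (-1 + w)/((2*w)) = (-1 + w)*(1/(2*w)) = (-1 + w)/(2*w))
c(l, d) = -4 + l
j(F, D) = 1/(2*F + 5*D/8) (j(F, D) = 1/(F + (F + ((1/2)*(-1 - 4)/(-4))*D)) = 1/(F + (F + ((1/2)*(-1/4)*(-5))*D)) = 1/(F + (F + 5*D/8)) = 1/(2*F + 5*D/8))
41*j(c(6, -5), 7) + 46 = 41*(8/(5*7 + 16*(-4 + 6))) + 46 = 41*(8/(35 + 16*2)) + 46 = 41*(8/(35 + 32)) + 46 = 41*(8/67) + 46 = 328/67 + 46 = 3410/67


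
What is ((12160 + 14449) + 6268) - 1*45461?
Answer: -12584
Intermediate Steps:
((12160 + 14449) + 6268) - 1*45461 = (26609 + 6268) - 45461 = 32877 - 45461 = -12584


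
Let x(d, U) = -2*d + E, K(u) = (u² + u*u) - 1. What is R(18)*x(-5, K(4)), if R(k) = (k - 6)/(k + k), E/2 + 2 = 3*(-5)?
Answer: -8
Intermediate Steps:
K(u) = -1 + 2*u² (K(u) = (u² + u²) - 1 = 2*u² - 1 = -1 + 2*u²)
E = -34 (E = -4 + 2*(3*(-5)) = -4 + 2*(-15) = -4 - 30 = -34)
R(k) = (-6 + k)/(2*k) (R(k) = (-6 + k)/((2*k)) = (-6 + k)*(1/(2*k)) = (-6 + k)/(2*k))
x(d, U) = -34 - 2*d (x(d, U) = -2*d - 34 = -34 - 2*d)
R(18)*x(-5, K(4)) = ((½)*(-6 + 18)/18)*(-34 - 2*(-5)) = ((½)*(1/18)*12)*(-34 + 10) = (⅓)*(-24) = -8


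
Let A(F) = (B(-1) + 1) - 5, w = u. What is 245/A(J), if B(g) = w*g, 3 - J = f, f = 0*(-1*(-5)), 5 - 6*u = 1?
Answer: -105/2 ≈ -52.500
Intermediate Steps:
u = ⅔ (u = ⅚ - ⅙*1 = ⅚ - ⅙ = ⅔ ≈ 0.66667)
w = ⅔ ≈ 0.66667
f = 0 (f = 0*5 = 0)
J = 3 (J = 3 - 1*0 = 3 + 0 = 3)
B(g) = 2*g/3
A(F) = -14/3 (A(F) = ((⅔)*(-1) + 1) - 5 = (-⅔ + 1) - 5 = ⅓ - 5 = -14/3)
245/A(J) = 245/(-14/3) = 245*(-3/14) = -105/2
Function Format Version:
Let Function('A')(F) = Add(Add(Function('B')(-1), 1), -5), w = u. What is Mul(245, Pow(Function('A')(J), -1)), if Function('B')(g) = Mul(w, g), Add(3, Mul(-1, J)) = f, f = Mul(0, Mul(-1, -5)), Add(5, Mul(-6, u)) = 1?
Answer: Rational(-105, 2) ≈ -52.500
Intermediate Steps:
u = Rational(2, 3) (u = Add(Rational(5, 6), Mul(Rational(-1, 6), 1)) = Add(Rational(5, 6), Rational(-1, 6)) = Rational(2, 3) ≈ 0.66667)
w = Rational(2, 3) ≈ 0.66667
f = 0 (f = Mul(0, 5) = 0)
J = 3 (J = Add(3, Mul(-1, 0)) = Add(3, 0) = 3)
Function('B')(g) = Mul(Rational(2, 3), g)
Function('A')(F) = Rational(-14, 3) (Function('A')(F) = Add(Add(Mul(Rational(2, 3), -1), 1), -5) = Add(Add(Rational(-2, 3), 1), -5) = Add(Rational(1, 3), -5) = Rational(-14, 3))
Mul(245, Pow(Function('A')(J), -1)) = Mul(245, Pow(Rational(-14, 3), -1)) = Mul(245, Rational(-3, 14)) = Rational(-105, 2)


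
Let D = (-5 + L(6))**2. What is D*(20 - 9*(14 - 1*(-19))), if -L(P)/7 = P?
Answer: -611893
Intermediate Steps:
L(P) = -7*P
D = 2209 (D = (-5 - 7*6)**2 = (-5 - 42)**2 = (-47)**2 = 2209)
D*(20 - 9*(14 - 1*(-19))) = 2209*(20 - 9*(14 - 1*(-19))) = 2209*(20 - 9*(14 + 19)) = 2209*(20 - 9*33) = 2209*(20 - 297) = 2209*(-277) = -611893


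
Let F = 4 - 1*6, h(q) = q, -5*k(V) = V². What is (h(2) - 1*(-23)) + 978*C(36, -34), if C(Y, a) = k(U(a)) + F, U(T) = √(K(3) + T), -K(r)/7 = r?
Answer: 8827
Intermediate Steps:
K(r) = -7*r
U(T) = √(-21 + T) (U(T) = √(-7*3 + T) = √(-21 + T))
k(V) = -V²/5
F = -2 (F = 4 - 6 = -2)
C(Y, a) = 11/5 - a/5 (C(Y, a) = -(-21/5 + a/5) - 2 = -(-21 + a)/5 - 2 = (21/5 - a/5) - 2 = 11/5 - a/5)
(h(2) - 1*(-23)) + 978*C(36, -34) = (2 - 1*(-23)) + 978*(11/5 - ⅕*(-34)) = (2 + 23) + 978*(11/5 + 34/5) = 25 + 978*9 = 25 + 8802 = 8827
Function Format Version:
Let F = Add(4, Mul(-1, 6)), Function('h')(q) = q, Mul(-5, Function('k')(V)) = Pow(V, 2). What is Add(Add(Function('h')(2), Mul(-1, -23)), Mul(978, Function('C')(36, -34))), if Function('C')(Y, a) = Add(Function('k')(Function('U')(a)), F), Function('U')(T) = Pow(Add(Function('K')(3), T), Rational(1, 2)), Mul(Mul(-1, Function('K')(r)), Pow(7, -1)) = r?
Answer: 8827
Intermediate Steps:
Function('K')(r) = Mul(-7, r)
Function('U')(T) = Pow(Add(-21, T), Rational(1, 2)) (Function('U')(T) = Pow(Add(Mul(-7, 3), T), Rational(1, 2)) = Pow(Add(-21, T), Rational(1, 2)))
Function('k')(V) = Mul(Rational(-1, 5), Pow(V, 2))
F = -2 (F = Add(4, -6) = -2)
Function('C')(Y, a) = Add(Rational(11, 5), Mul(Rational(-1, 5), a)) (Function('C')(Y, a) = Add(Mul(Rational(-1, 5), Pow(Pow(Add(-21, a), Rational(1, 2)), 2)), -2) = Add(Mul(Rational(-1, 5), Add(-21, a)), -2) = Add(Add(Rational(21, 5), Mul(Rational(-1, 5), a)), -2) = Add(Rational(11, 5), Mul(Rational(-1, 5), a)))
Add(Add(Function('h')(2), Mul(-1, -23)), Mul(978, Function('C')(36, -34))) = Add(Add(2, Mul(-1, -23)), Mul(978, Add(Rational(11, 5), Mul(Rational(-1, 5), -34)))) = Add(Add(2, 23), Mul(978, Add(Rational(11, 5), Rational(34, 5)))) = Add(25, Mul(978, 9)) = Add(25, 8802) = 8827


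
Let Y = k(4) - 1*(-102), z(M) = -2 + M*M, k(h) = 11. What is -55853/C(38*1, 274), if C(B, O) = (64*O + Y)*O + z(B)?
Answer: -55853/4837268 ≈ -0.011546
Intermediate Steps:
z(M) = -2 + M**2
Y = 113 (Y = 11 - 1*(-102) = 11 + 102 = 113)
C(B, O) = -2 + B**2 + O*(113 + 64*O) (C(B, O) = (64*O + 113)*O + (-2 + B**2) = (113 + 64*O)*O + (-2 + B**2) = O*(113 + 64*O) + (-2 + B**2) = -2 + B**2 + O*(113 + 64*O))
-55853/C(38*1, 274) = -55853/(-2 + (38*1)**2 + 64*274**2 + 113*274) = -55853/(-2 + 38**2 + 64*75076 + 30962) = -55853/(-2 + 1444 + 4804864 + 30962) = -55853/4837268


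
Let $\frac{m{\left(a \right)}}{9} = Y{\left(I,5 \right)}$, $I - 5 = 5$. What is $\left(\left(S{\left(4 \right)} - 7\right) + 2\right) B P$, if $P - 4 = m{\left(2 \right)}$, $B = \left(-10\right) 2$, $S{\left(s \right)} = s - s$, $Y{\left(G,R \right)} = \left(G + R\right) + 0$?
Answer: $13900$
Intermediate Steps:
$I = 10$ ($I = 5 + 5 = 10$)
$Y{\left(G,R \right)} = G + R$
$S{\left(s \right)} = 0$
$m{\left(a \right)} = 135$ ($m{\left(a \right)} = 9 \left(10 + 5\right) = 9 \cdot 15 = 135$)
$B = -20$
$P = 139$ ($P = 4 + 135 = 139$)
$\left(\left(S{\left(4 \right)} - 7\right) + 2\right) B P = \left(\left(0 - 7\right) + 2\right) \left(-20\right) 139 = \left(-7 + 2\right) \left(-20\right) 139 = \left(-5\right) \left(-20\right) 139 = 100 \cdot 139 = 13900$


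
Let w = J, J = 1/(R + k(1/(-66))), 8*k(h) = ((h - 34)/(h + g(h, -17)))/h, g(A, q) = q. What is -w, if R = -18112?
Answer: 4492/81433189 ≈ 5.5162e-5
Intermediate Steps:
k(h) = (-34 + h)/(8*h*(-17 + h)) (k(h) = (((h - 34)/(h - 17))/h)/8 = (((-34 + h)/(-17 + h))/h)/8 = ((-34 + h)/(h*(-17 + h)))/8 = (-34 + h)/(8*h*(-17 + h)))
J = -4492/81433189 (J = 1/(-18112 + (-34 + 1/(-66))/(8*(1/(-66))*(-17 + 1/(-66)))) = 1/(-18112 + (-34 - 1/66)/(8*(-1/66)*(-17 - 1/66))) = 1/(-18112 + (1/8)*(-66)*(-2245/66)/(-1123/66)) = 1/(-18112 + (1/8)*(-66)*(-66/1123)*(-2245/66)) = 1/(-18112 - 74085/4492) = 1/(-81433189/4492) = -4492/81433189 ≈ -5.5162e-5)
w = -4492/81433189 ≈ -5.5162e-5
-w = -1*(-4492/81433189) = 4492/81433189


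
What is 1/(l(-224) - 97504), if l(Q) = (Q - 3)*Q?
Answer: -1/46656 ≈ -2.1433e-5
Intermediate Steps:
l(Q) = Q*(-3 + Q) (l(Q) = (-3 + Q)*Q = Q*(-3 + Q))
1/(l(-224) - 97504) = 1/(-224*(-3 - 224) - 97504) = 1/(-224*(-227) - 97504) = 1/(50848 - 97504) = 1/(-46656) = -1/46656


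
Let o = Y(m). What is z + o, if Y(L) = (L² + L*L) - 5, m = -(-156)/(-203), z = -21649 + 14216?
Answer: -306463870/41209 ≈ -7436.8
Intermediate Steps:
z = -7433
m = -156/203 (m = -(-156)*(-1)/203 = -1*156/203 = -156/203 ≈ -0.76847)
Y(L) = -5 + 2*L² (Y(L) = (L² + L²) - 5 = 2*L² - 5 = -5 + 2*L²)
o = -157373/41209 (o = -5 + 2*(-156/203)² = -5 + 2*(24336/41209) = -5 + 48672/41209 = -157373/41209 ≈ -3.8189)
z + o = -7433 - 157373/41209 = -306463870/41209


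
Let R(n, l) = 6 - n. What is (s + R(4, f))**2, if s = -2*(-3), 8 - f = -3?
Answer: 64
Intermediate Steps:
f = 11 (f = 8 - 1*(-3) = 8 + 3 = 11)
s = 6
(s + R(4, f))**2 = (6 + (6 - 1*4))**2 = (6 + (6 - 4))**2 = (6 + 2)**2 = 8**2 = 64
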